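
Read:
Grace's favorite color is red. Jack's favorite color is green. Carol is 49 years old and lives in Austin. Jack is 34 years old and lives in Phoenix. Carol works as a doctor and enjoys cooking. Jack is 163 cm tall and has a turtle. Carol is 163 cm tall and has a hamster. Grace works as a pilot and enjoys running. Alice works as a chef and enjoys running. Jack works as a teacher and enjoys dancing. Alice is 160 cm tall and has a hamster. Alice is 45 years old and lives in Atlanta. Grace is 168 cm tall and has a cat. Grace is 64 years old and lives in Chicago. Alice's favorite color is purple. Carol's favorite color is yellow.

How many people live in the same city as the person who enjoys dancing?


Person with hobby dancing is Jack, city Phoenix. Count = 1

1


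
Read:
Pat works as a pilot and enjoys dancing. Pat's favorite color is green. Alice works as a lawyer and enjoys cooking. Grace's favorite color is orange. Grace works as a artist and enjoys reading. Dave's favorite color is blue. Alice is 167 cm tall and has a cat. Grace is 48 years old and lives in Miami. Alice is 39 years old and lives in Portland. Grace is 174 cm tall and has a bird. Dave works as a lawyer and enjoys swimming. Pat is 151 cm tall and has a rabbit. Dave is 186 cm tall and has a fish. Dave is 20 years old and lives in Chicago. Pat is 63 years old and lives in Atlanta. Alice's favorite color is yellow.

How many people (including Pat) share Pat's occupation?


Pat is a pilot. Count = 1

1


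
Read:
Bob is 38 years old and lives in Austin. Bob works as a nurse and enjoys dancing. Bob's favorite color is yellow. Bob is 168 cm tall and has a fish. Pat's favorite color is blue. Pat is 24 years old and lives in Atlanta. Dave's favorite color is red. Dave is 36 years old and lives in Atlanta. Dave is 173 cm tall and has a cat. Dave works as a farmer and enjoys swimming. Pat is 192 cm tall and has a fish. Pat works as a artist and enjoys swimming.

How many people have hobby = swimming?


Count: 2

2


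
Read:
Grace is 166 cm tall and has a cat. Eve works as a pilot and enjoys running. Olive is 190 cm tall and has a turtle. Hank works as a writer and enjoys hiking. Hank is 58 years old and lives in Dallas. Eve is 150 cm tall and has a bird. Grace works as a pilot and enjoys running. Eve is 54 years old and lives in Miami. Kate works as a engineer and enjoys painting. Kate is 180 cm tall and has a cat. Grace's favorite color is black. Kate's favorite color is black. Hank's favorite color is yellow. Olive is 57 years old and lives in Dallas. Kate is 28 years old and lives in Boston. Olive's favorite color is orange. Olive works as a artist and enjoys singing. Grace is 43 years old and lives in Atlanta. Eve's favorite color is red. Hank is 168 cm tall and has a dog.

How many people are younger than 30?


Filter: 1

1


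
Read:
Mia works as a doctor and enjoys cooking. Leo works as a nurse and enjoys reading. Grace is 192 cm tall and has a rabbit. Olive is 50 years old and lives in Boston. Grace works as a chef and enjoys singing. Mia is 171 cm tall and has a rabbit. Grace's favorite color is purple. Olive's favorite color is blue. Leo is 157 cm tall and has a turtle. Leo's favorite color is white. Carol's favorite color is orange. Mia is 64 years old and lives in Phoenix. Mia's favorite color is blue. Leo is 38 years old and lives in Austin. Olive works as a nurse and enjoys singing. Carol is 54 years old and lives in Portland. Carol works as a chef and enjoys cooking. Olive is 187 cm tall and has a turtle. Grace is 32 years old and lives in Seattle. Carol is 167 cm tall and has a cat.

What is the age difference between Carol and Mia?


|54 - 64| = 10

10


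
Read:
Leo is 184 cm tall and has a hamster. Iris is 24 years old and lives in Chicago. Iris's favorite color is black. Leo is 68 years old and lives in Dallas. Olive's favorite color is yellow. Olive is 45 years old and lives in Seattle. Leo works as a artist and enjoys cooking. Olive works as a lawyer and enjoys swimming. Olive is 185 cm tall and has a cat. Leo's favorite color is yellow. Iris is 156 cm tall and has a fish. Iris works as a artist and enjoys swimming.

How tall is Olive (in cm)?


Olive is 185 cm tall

185


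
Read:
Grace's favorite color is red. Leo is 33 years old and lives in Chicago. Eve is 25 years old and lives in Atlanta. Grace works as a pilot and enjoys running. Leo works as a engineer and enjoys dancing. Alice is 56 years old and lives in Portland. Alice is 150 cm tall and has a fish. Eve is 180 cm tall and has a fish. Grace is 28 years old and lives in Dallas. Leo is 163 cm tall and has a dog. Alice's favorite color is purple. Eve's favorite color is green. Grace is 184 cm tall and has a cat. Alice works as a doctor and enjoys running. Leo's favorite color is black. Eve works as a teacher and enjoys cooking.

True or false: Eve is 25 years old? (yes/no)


Eve is actually 25. yes

yes


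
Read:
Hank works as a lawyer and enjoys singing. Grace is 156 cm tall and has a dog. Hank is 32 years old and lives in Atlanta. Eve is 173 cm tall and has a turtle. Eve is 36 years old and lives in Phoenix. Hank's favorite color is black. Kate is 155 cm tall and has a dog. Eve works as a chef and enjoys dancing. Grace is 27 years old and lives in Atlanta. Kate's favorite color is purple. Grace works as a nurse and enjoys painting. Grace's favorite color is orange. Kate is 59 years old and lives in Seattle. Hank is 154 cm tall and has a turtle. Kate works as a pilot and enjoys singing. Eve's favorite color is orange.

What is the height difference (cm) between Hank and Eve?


|154 - 173| = 19

19


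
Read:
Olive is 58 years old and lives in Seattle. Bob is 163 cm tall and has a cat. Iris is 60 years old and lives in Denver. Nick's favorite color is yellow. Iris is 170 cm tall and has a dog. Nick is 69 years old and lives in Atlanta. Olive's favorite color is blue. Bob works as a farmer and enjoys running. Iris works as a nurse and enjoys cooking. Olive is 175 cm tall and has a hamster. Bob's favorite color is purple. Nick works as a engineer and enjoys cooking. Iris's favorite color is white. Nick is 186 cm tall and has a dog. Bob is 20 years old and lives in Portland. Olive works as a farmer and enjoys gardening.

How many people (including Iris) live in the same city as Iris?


Iris lives in Denver. Count = 1

1


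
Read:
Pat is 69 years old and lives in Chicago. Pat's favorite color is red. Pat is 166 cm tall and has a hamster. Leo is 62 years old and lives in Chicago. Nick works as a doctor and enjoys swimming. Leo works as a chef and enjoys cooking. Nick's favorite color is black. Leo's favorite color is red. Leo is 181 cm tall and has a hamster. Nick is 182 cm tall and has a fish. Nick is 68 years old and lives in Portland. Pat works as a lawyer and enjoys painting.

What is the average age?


Sum=199, n=3, avg=66.33

66.33


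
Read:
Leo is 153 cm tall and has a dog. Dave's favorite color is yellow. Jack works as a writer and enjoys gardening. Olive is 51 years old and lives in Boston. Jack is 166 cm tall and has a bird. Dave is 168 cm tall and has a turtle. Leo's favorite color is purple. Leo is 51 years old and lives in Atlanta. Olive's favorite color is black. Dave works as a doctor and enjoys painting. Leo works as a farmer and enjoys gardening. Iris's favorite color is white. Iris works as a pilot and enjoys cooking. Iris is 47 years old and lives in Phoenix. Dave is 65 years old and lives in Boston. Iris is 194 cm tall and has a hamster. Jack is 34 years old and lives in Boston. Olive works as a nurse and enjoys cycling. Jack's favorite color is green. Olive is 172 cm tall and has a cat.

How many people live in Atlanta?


Count in Atlanta: 1

1


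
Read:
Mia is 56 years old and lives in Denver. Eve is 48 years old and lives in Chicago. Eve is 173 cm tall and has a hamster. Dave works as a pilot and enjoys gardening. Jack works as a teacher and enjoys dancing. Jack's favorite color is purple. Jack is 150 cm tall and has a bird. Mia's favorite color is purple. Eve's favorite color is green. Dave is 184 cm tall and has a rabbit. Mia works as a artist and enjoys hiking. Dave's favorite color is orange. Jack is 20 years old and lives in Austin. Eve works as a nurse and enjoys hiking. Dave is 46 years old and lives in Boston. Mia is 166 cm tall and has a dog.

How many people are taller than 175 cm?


Taller than 175: 1

1


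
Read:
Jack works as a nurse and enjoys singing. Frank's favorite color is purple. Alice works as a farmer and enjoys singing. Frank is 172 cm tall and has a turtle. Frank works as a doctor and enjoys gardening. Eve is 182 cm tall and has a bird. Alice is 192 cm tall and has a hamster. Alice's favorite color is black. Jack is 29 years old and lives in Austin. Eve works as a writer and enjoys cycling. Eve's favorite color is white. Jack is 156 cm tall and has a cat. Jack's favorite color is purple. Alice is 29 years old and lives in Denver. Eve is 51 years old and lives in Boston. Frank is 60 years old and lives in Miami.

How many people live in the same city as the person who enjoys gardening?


Person with hobby gardening is Frank, city Miami. Count = 1

1


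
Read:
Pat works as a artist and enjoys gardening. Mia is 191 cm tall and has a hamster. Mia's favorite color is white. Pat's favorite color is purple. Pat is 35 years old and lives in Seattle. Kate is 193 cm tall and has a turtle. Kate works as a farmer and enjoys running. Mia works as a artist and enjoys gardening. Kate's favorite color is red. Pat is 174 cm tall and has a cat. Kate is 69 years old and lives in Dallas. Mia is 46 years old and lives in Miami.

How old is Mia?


Mia is 46 years old

46


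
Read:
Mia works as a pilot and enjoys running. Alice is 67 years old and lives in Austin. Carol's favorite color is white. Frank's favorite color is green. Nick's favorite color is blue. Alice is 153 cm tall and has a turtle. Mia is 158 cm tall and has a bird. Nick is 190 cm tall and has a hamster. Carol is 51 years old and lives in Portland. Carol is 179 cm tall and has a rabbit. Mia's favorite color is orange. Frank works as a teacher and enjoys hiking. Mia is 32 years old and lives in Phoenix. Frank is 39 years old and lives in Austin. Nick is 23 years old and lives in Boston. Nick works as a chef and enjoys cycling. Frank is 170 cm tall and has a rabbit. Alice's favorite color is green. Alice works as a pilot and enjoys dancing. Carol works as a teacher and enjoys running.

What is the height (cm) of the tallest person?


Tallest: Nick at 190 cm

190


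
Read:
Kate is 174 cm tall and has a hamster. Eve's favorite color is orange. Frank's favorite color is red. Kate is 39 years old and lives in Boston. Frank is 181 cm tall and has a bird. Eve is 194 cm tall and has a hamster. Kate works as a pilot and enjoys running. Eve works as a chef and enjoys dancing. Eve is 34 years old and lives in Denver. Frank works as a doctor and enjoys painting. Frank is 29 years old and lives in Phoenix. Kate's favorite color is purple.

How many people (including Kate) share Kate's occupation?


Kate is a pilot. Count = 1

1


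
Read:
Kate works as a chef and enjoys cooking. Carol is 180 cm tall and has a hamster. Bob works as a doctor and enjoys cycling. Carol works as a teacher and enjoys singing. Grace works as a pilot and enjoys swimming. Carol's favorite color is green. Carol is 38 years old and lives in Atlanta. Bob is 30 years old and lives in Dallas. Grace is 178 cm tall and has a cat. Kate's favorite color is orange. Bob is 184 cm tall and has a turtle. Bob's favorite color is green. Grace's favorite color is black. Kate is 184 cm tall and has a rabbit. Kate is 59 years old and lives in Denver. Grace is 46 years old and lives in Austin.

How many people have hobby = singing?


Count: 1

1


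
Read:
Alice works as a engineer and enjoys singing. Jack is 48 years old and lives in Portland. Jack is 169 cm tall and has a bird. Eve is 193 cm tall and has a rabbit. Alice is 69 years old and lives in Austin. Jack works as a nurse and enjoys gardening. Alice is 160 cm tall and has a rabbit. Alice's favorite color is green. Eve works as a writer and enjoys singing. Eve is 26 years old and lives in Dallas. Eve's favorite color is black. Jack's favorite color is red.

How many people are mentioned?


People: Alice, Eve, Jack. Count = 3

3


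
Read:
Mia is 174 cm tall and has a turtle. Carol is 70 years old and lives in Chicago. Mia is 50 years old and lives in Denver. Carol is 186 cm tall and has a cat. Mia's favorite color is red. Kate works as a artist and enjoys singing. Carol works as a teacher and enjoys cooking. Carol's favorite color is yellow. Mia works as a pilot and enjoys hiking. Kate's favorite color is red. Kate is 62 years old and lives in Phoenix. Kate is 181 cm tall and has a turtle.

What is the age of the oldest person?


Oldest: Carol at 70

70


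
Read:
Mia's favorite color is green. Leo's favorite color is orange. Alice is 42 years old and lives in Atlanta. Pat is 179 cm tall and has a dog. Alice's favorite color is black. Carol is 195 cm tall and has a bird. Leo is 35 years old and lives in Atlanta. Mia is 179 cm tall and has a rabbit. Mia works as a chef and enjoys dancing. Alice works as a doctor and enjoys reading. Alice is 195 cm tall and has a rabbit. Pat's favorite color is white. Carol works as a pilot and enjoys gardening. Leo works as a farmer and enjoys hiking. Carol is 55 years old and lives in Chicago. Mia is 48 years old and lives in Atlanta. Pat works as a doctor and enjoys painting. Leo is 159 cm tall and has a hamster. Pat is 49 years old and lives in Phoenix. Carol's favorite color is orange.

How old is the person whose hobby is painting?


Person with hobby=painting is Pat, age 49

49


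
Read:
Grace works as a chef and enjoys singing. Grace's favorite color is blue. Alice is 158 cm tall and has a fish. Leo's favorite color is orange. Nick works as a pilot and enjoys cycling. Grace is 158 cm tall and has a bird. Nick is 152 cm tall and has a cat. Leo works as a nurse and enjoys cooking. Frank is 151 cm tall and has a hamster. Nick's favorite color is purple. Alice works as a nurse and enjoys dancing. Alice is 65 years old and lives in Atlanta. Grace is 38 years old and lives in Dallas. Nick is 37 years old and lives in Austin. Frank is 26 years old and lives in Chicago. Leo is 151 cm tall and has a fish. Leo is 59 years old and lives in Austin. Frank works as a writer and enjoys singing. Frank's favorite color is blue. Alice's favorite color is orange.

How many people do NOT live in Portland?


Not in Portland: 5

5


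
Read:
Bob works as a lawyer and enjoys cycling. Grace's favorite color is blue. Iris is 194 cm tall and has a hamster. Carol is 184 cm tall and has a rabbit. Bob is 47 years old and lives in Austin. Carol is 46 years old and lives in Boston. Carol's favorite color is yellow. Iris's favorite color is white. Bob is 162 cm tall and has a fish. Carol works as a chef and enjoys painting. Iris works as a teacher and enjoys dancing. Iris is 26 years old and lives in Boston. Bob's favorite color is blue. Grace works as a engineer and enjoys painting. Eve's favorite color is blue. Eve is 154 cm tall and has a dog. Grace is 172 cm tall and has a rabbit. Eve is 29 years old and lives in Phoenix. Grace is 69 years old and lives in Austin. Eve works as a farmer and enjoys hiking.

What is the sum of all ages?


46+69+29+47+26 = 217

217


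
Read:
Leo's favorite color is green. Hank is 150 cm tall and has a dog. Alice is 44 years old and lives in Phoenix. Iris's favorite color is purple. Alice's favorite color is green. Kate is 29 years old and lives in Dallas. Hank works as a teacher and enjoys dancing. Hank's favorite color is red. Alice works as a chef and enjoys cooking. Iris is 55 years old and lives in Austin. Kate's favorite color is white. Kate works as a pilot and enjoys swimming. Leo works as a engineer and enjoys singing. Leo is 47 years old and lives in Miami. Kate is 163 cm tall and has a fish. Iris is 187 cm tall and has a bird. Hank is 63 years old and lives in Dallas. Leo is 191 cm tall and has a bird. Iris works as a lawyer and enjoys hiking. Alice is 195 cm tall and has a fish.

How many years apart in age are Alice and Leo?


44 vs 47, diff = 3

3


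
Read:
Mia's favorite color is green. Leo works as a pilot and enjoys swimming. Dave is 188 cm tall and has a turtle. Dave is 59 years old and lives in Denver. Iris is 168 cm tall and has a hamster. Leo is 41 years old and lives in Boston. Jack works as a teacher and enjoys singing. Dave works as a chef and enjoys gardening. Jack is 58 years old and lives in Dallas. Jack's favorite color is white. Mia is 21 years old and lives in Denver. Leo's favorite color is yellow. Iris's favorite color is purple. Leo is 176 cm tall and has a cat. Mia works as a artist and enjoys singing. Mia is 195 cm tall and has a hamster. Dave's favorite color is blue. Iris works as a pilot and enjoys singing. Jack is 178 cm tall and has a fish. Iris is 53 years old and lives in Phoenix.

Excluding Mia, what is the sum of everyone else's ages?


Sum (excluding Mia): 211

211


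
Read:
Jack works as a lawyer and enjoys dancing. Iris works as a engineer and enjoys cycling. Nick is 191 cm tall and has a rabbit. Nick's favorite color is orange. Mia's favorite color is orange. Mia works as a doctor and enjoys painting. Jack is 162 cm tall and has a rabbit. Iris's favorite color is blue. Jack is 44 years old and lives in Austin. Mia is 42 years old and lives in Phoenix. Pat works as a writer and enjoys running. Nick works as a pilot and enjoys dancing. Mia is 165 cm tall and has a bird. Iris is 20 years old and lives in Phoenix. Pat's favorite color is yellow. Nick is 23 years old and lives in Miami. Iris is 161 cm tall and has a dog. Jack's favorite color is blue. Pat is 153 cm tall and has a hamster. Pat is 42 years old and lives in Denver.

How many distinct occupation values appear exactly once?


Unique occupation values: 5

5


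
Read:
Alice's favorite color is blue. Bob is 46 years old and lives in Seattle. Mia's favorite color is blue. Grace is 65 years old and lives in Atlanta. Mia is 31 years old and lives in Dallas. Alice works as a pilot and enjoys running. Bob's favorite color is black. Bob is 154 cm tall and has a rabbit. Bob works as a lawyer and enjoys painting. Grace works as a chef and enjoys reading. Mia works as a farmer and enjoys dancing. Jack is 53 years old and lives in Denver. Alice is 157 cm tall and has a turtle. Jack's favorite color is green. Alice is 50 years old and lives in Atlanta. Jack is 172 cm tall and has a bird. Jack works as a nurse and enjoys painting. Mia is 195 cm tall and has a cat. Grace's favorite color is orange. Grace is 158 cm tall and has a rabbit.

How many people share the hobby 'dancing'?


Count: 1

1


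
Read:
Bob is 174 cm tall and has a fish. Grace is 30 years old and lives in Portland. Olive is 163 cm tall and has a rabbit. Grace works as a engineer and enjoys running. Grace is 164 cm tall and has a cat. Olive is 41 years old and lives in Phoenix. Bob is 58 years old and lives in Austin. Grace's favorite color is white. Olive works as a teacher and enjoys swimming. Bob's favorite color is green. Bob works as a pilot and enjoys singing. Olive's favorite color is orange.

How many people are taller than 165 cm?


Taller than 165: 1

1


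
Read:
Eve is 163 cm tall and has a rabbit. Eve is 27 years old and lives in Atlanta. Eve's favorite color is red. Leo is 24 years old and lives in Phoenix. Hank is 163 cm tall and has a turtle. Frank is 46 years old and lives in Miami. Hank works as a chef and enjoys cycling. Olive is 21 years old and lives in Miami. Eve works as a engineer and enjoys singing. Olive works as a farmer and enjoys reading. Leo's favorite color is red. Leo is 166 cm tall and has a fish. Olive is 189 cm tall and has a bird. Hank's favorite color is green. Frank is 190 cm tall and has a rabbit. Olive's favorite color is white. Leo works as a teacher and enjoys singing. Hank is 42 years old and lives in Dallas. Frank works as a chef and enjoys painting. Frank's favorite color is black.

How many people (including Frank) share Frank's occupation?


Frank is a chef. Count = 2

2


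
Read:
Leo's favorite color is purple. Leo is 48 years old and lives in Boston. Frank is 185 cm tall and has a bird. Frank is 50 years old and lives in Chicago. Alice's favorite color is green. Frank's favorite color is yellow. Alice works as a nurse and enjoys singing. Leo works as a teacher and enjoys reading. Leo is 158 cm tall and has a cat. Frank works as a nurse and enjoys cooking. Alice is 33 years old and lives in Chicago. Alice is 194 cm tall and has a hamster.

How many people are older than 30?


Filter: 3

3


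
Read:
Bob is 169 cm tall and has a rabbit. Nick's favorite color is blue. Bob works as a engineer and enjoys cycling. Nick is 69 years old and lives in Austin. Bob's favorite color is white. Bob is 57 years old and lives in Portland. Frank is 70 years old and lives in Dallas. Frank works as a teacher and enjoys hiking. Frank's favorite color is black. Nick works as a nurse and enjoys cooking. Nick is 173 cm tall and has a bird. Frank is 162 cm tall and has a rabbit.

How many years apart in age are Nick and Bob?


69 vs 57, diff = 12

12


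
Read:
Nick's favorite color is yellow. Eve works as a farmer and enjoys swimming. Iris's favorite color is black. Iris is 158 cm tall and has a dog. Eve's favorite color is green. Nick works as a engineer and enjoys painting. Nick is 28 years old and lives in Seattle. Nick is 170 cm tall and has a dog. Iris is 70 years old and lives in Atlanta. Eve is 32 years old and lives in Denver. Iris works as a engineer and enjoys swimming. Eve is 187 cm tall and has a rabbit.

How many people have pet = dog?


Count: 2

2


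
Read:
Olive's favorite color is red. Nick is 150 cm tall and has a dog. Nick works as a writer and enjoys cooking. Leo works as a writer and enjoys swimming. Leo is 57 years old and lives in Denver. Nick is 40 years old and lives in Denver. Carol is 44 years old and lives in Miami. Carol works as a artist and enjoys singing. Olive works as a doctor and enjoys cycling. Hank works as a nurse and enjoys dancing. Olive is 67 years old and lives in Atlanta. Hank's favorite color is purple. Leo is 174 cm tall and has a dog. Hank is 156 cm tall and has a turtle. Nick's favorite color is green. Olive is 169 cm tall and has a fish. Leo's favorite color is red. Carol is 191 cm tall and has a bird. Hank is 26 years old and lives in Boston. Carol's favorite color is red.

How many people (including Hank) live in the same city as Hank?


Hank lives in Boston. Count = 1

1


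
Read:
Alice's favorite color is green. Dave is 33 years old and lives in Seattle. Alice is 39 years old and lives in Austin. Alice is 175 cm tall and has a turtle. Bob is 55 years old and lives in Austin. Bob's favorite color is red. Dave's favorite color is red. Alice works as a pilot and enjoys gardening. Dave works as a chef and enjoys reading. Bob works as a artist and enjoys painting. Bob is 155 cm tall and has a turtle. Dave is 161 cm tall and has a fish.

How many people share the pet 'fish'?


Count: 1

1


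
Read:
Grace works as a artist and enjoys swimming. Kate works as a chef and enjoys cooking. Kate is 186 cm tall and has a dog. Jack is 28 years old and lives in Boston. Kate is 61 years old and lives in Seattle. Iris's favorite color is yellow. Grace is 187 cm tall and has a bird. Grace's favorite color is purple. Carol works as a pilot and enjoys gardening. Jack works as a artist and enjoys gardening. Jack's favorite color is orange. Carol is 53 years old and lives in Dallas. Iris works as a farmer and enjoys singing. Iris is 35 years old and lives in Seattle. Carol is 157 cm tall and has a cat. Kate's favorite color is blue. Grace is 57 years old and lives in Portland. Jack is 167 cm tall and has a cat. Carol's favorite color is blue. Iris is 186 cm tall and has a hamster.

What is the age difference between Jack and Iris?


|28 - 35| = 7

7


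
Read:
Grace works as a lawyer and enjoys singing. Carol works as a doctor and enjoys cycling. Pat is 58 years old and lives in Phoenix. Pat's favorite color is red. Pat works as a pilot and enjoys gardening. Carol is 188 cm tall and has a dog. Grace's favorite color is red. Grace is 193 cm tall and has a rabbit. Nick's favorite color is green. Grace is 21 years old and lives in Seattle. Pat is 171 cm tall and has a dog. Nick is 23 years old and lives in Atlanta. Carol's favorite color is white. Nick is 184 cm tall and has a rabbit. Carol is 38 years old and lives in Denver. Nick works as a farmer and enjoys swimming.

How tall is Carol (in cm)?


Carol is 188 cm tall

188


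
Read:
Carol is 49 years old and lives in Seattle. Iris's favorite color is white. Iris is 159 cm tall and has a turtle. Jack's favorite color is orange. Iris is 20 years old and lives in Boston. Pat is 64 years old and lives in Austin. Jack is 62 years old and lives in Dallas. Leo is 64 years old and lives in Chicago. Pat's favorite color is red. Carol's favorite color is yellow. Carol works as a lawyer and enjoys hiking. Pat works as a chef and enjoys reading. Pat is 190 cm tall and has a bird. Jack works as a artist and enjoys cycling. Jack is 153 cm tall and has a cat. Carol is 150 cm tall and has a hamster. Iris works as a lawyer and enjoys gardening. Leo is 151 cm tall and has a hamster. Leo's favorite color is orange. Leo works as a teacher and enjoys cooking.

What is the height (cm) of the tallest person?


Tallest: Pat at 190 cm

190


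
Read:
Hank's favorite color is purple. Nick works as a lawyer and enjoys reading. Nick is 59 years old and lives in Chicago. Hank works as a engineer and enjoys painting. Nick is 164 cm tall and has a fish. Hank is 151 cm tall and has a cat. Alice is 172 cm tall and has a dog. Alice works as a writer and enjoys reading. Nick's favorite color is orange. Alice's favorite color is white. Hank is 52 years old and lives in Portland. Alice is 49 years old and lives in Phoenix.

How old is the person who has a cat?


Person with cat is Hank, age 52

52


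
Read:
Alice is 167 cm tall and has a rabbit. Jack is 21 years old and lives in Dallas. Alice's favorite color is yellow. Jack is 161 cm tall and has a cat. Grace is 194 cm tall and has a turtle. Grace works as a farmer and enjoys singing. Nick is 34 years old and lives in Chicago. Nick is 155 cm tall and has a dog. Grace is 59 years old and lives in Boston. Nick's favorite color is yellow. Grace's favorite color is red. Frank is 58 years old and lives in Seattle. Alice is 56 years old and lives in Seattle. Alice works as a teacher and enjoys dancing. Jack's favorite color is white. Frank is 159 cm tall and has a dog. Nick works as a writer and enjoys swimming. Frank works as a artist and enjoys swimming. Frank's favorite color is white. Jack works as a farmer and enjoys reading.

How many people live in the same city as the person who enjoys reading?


Person with hobby reading is Jack, city Dallas. Count = 1

1


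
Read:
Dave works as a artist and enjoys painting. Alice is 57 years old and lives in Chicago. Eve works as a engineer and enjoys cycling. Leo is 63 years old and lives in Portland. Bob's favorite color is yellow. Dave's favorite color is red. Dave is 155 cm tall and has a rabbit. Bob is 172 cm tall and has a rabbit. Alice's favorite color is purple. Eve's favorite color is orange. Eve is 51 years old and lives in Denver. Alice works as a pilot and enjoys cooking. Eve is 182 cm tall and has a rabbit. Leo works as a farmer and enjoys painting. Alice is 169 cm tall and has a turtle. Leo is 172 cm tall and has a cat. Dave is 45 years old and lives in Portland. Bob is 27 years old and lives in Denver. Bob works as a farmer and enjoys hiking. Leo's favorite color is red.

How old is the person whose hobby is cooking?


Person with hobby=cooking is Alice, age 57

57


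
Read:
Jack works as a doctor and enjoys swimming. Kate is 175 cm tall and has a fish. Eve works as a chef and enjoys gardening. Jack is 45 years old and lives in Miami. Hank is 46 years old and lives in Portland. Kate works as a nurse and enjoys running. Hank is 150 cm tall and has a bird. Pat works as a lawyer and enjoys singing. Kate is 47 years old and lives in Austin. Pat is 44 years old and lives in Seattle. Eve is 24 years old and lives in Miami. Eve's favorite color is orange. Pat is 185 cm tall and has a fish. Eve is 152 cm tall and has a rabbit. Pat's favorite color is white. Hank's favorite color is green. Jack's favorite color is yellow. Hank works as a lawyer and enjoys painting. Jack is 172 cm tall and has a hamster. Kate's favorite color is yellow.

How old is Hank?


Hank is 46 years old

46


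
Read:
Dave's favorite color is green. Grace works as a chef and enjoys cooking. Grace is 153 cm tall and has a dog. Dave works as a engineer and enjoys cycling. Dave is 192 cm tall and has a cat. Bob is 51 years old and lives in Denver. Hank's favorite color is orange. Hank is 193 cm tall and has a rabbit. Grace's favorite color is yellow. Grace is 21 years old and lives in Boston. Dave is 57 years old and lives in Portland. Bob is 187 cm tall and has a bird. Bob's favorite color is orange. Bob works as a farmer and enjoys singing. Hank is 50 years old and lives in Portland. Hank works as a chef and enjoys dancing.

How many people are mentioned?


People: Hank, Bob, Grace, Dave. Count = 4

4


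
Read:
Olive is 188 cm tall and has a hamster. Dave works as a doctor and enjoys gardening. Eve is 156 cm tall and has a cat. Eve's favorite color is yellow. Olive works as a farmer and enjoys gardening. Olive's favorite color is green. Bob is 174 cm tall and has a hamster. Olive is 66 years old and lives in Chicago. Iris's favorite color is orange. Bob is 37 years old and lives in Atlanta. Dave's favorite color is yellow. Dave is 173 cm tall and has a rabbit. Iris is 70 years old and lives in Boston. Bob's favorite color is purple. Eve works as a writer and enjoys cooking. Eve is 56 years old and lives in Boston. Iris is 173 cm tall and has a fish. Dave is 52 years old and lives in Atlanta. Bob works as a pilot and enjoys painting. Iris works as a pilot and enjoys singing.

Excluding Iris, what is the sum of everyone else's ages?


Sum (excluding Iris): 211

211


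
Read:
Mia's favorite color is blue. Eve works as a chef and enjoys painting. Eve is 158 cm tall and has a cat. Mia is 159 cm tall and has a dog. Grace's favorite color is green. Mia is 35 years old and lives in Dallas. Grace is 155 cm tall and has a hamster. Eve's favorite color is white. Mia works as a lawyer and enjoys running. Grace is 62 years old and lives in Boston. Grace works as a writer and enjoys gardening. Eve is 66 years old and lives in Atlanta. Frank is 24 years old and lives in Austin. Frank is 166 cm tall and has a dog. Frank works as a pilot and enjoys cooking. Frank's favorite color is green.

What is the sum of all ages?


24+62+66+35 = 187

187


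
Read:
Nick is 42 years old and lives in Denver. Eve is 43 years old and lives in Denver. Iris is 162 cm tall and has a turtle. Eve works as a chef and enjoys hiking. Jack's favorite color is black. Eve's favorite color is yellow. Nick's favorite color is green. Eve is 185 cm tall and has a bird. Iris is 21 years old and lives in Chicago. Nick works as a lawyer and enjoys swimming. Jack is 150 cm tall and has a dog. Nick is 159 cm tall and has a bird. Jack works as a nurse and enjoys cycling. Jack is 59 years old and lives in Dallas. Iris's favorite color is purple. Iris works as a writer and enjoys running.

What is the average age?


Sum=165, n=4, avg=41.25

41.25


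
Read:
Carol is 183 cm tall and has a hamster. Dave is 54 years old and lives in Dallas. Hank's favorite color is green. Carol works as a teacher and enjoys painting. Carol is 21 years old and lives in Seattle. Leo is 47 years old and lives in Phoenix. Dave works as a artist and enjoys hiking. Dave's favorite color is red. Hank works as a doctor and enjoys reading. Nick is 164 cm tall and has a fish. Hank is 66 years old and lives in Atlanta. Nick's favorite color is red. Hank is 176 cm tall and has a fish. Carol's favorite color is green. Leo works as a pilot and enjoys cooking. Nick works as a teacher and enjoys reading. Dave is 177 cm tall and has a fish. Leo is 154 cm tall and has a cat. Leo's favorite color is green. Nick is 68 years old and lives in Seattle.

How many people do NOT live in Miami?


Not in Miami: 5

5


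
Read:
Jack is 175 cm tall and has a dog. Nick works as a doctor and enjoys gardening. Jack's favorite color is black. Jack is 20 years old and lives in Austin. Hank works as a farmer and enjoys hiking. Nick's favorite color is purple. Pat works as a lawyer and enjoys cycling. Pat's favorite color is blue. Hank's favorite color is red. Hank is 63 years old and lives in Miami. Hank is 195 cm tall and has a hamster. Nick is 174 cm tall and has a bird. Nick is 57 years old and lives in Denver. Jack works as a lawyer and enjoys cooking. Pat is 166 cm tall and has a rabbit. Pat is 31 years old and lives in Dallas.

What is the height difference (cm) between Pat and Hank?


|166 - 195| = 29

29


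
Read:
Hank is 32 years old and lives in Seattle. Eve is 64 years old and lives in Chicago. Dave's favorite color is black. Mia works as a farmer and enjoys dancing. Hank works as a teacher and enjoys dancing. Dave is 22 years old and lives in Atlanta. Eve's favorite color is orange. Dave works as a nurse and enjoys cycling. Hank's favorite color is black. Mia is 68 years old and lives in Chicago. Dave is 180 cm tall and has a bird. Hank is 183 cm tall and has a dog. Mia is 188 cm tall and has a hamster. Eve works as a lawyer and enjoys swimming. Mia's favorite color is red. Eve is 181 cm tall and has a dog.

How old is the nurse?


The nurse is Dave, age 22

22


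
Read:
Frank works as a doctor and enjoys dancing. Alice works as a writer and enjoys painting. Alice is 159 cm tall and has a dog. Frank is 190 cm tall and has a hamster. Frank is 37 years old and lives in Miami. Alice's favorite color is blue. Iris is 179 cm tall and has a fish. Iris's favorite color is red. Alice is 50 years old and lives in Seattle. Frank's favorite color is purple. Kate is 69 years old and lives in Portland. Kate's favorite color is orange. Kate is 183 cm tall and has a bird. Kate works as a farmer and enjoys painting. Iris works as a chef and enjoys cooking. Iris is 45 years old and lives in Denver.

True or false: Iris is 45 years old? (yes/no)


Iris is actually 45. yes

yes


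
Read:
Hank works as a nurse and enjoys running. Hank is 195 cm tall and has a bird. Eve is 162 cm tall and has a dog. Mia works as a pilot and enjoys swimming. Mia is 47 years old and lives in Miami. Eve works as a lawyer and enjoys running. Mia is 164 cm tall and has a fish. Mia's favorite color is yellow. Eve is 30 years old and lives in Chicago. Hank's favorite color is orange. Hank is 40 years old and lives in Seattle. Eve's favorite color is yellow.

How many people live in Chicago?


Count in Chicago: 1

1


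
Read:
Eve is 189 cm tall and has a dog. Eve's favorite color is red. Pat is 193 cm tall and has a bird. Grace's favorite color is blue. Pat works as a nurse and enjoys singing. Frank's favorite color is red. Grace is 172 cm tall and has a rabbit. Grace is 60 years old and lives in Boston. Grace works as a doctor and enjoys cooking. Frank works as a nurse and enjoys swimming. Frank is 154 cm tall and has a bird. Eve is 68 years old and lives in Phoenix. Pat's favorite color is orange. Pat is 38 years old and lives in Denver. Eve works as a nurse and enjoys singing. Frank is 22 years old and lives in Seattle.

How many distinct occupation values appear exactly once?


Unique occupation values: 1

1


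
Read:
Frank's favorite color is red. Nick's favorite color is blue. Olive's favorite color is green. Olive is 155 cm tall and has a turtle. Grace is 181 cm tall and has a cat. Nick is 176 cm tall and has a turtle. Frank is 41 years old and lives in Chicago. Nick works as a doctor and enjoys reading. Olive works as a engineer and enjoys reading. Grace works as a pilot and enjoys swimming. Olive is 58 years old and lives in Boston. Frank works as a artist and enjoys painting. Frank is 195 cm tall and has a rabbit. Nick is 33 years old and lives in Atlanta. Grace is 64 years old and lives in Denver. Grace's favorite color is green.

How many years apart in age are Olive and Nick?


58 vs 33, diff = 25

25


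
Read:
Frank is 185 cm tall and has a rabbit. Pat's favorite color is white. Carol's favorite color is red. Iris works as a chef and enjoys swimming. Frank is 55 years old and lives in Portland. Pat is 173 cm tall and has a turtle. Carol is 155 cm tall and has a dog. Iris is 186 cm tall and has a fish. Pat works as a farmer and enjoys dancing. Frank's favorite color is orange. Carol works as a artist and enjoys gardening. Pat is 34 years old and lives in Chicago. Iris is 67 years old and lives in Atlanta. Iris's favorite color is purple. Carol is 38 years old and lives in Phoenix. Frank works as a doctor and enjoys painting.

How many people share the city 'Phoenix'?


Count: 1

1


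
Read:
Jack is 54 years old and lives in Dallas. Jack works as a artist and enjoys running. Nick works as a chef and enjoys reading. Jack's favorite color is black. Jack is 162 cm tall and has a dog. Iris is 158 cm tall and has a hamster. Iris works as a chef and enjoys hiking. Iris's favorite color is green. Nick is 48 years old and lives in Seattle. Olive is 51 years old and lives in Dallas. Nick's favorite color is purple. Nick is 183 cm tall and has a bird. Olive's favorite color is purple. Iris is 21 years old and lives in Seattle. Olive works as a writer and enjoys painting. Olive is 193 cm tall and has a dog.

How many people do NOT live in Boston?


Not in Boston: 4

4


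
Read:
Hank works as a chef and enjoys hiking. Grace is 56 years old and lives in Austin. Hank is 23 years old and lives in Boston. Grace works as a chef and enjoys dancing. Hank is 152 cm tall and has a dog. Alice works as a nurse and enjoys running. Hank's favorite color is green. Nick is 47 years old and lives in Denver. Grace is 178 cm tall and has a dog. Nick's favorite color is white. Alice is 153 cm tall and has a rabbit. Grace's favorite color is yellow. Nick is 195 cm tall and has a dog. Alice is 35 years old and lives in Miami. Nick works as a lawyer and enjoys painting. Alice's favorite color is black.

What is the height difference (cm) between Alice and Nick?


|153 - 195| = 42

42


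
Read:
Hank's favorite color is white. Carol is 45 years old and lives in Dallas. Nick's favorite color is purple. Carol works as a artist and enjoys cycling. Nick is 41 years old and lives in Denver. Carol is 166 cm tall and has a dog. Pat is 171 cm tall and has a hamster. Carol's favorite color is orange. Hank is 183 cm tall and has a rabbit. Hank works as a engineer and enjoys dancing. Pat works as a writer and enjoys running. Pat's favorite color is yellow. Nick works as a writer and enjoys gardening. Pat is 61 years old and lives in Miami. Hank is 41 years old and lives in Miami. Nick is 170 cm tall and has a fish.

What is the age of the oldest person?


Oldest: Pat at 61

61


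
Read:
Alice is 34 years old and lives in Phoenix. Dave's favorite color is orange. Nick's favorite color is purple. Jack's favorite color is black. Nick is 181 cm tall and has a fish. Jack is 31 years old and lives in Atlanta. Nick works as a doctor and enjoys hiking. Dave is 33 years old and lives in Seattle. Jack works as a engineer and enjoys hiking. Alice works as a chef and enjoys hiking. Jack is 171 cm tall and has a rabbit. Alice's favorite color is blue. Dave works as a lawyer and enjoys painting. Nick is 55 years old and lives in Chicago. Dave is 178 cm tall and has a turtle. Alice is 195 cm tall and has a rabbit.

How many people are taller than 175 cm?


Taller than 175: 3

3
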